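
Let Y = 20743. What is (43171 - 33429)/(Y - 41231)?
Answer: -4871/10244 ≈ -0.47550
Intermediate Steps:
(43171 - 33429)/(Y - 41231) = (43171 - 33429)/(20743 - 41231) = 9742/(-20488) = 9742*(-1/20488) = -4871/10244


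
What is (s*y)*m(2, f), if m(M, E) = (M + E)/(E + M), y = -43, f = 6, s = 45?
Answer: -1935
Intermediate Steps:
m(M, E) = 1 (m(M, E) = (E + M)/(E + M) = 1)
(s*y)*m(2, f) = (45*(-43))*1 = -1935*1 = -1935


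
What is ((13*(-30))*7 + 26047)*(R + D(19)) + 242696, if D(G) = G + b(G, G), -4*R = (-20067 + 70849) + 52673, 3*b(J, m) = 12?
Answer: -2409144287/4 ≈ -6.0229e+8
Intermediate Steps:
b(J, m) = 4 (b(J, m) = (1/3)*12 = 4)
R = -103455/4 (R = -((-20067 + 70849) + 52673)/4 = -(50782 + 52673)/4 = -1/4*103455 = -103455/4 ≈ -25864.)
D(G) = 4 + G (D(G) = G + 4 = 4 + G)
((13*(-30))*7 + 26047)*(R + D(19)) + 242696 = ((13*(-30))*7 + 26047)*(-103455/4 + (4 + 19)) + 242696 = (-390*7 + 26047)*(-103455/4 + 23) + 242696 = (-2730 + 26047)*(-103363/4) + 242696 = 23317*(-103363/4) + 242696 = -2410115071/4 + 242696 = -2409144287/4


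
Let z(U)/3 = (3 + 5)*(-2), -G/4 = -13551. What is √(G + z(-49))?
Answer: 2*√13539 ≈ 232.71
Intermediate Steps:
G = 54204 (G = -4*(-13551) = 54204)
z(U) = -48 (z(U) = 3*((3 + 5)*(-2)) = 3*(8*(-2)) = 3*(-16) = -48)
√(G + z(-49)) = √(54204 - 48) = √54156 = 2*√13539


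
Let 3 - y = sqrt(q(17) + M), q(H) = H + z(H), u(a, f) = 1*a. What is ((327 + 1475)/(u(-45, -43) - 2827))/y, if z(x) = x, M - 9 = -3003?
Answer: -2703/4263484 - 901*I*sqrt(185)/1065871 ≈ -0.00063399 - 0.011498*I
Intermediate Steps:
u(a, f) = a
M = -2994 (M = 9 - 3003 = -2994)
q(H) = 2*H (q(H) = H + H = 2*H)
y = 3 - 4*I*sqrt(185) (y = 3 - sqrt(2*17 - 2994) = 3 - sqrt(34 - 2994) = 3 - sqrt(-2960) = 3 - 4*I*sqrt(185) ≈ 3.0 - 54.406*I)
((327 + 1475)/(u(-45, -43) - 2827))/y = ((327 + 1475)/(-45 - 2827))/(3 - 4*I*sqrt(185)) = (1802/(-2872))/(3 - 4*I*sqrt(185)) = (1802*(-1/2872))/(3 - 4*I*sqrt(185)) = -901/(1436*(3 - 4*I*sqrt(185)))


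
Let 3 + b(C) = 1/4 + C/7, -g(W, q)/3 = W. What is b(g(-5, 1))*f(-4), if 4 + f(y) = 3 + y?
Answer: 85/28 ≈ 3.0357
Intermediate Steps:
g(W, q) = -3*W
b(C) = -11/4 + C/7 (b(C) = -3 + (1/4 + C/7) = -3 + (1*(¼) + C*(⅐)) = -3 + (¼ + C/7) = -11/4 + C/7)
f(y) = -1 + y (f(y) = -4 + (3 + y) = -1 + y)
b(g(-5, 1))*f(-4) = (-11/4 + (-3*(-5))/7)*(-1 - 4) = (-11/4 + (⅐)*15)*(-5) = (-11/4 + 15/7)*(-5) = -17/28*(-5) = 85/28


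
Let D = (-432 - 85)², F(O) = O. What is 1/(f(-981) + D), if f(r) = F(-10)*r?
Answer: 1/277099 ≈ 3.6088e-6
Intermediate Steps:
D = 267289 (D = (-517)² = 267289)
f(r) = -10*r
1/(f(-981) + D) = 1/(-10*(-981) + 267289) = 1/(9810 + 267289) = 1/277099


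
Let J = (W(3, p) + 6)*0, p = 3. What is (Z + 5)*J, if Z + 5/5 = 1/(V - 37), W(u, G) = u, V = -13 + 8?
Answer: 0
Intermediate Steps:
V = -5
J = 0 (J = (3 + 6)*0 = 9*0 = 0)
Z = -43/42 (Z = -1 + 1/(-5 - 37) = -1 + 1/(-42) = -1 - 1/42 = -43/42 ≈ -1.0238)
(Z + 5)*J = (-43/42 + 5)*0 = (167/42)*0 = 0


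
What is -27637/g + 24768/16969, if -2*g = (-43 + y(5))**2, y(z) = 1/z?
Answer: 12291443989/388556162 ≈ 31.634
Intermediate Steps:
g = -22898/25 (g = -(-43 + 1/5)**2/2 = -(-214/5)**2/2 = -1/2*45796/25 = -22898/25 ≈ -915.92)
-27637/g + 24768/16969 = -27637/(-22898/25) + 24768/16969 = -27637*(-25/22898) + 24768*(1/16969) = 690925/22898 + 24768/16969 = 12291443989/388556162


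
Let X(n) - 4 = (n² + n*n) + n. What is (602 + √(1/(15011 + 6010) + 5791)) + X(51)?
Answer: 5859 + 2*√13055822637/3003 ≈ 5935.1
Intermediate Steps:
X(n) = 4 + n + 2*n² (X(n) = 4 + ((n² + n*n) + n) = 4 + ((n² + n²) + n) = 4 + (2*n² + n) = 4 + (n + 2*n²) = 4 + n + 2*n²)
(602 + √(1/(15011 + 6010) + 5791)) + X(51) = (602 + √(1/(15011 + 6010) + 5791)) + (4 + 51 + 2*51²) = (602 + √(1/21021 + 5791)) + (4 + 51 + 2*2601) = (602 + √(1/21021 + 5791)) + (4 + 51 + 5202) = (602 + √(121732612/21021)) + 5257 = (602 + 2*√13055822637/3003) + 5257 = 5859 + 2*√13055822637/3003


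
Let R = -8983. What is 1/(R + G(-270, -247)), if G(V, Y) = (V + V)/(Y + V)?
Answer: -517/4643671 ≈ -0.00011133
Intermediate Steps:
G(V, Y) = 2*V/(V + Y) (G(V, Y) = (2*V)/(V + Y) = 2*V/(V + Y))
1/(R + G(-270, -247)) = 1/(-8983 + 2*(-270)/(-270 - 247)) = 1/(-8983 + 2*(-270)/(-517)) = 1/(-8983 + 2*(-270)*(-1/517)) = 1/(-8983 + 540/517) = 1/(-4643671/517) = -517/4643671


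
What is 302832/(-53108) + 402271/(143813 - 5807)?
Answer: -27311263/9798426 ≈ -2.7873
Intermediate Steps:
302832/(-53108) + 402271/(143813 - 5807) = 302832*(-1/53108) + 402271/138006 = -75708/13277 + 402271*(1/138006) = -75708/13277 + 23663/8118 = -27311263/9798426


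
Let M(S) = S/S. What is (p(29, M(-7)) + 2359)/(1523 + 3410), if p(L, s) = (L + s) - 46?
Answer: 2343/4933 ≈ 0.47496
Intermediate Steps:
M(S) = 1
p(L, s) = -46 + L + s
(p(29, M(-7)) + 2359)/(1523 + 3410) = ((-46 + 29 + 1) + 2359)/(1523 + 3410) = (-16 + 2359)/4933 = 2343*(1/4933) = 2343/4933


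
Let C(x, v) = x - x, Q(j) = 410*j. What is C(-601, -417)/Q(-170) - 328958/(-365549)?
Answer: 328958/365549 ≈ 0.89990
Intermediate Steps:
C(x, v) = 0
C(-601, -417)/Q(-170) - 328958/(-365549) = 0/((410*(-170))) - 328958/(-365549) = 0/(-69700) - 328958*(-1/365549) = 0*(-1/69700) + 328958/365549 = 0 + 328958/365549 = 328958/365549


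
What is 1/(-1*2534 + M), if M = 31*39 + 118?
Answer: -1/1207 ≈ -0.00082850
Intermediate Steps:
M = 1327 (M = 1209 + 118 = 1327)
1/(-1*2534 + M) = 1/(-1*2534 + 1327) = 1/(-2534 + 1327) = 1/(-1207) = -1/1207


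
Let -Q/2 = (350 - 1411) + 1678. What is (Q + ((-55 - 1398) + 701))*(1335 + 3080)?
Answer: -8768190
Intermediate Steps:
Q = -1234 (Q = -2*((350 - 1411) + 1678) = -2*(-1061 + 1678) = -2*617 = -1234)
(Q + ((-55 - 1398) + 701))*(1335 + 3080) = (-1234 + ((-55 - 1398) + 701))*(1335 + 3080) = (-1234 + (-1453 + 701))*4415 = (-1234 - 752)*4415 = -1986*4415 = -8768190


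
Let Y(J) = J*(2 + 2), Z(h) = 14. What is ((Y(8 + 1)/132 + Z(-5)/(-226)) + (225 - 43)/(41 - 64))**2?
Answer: 48488040000/817330921 ≈ 59.325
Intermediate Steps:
Y(J) = 4*J (Y(J) = J*4 = 4*J)
((Y(8 + 1)/132 + Z(-5)/(-226)) + (225 - 43)/(41 - 64))**2 = (((4*(8 + 1))/132 + 14/(-226)) + (225 - 43)/(41 - 64))**2 = (((4*9)*(1/132) + 14*(-1/226)) + 182/(-23))**2 = ((36*(1/132) - 7/113) + 182*(-1/23))**2 = ((3/11 - 7/113) - 182/23)**2 = (262/1243 - 182/23)**2 = (-220200/28589)**2 = 48488040000/817330921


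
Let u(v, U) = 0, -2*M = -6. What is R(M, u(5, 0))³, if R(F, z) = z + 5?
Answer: 125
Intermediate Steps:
M = 3 (M = -½*(-6) = 3)
R(F, z) = 5 + z
R(M, u(5, 0))³ = (5 + 0)³ = 5³ = 125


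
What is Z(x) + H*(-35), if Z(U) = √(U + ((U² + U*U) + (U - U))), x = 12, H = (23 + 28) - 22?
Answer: -1015 + 10*√3 ≈ -997.68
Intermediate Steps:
H = 29 (H = 51 - 22 = 29)
Z(U) = √(U + 2*U²) (Z(U) = √(U + ((U² + U²) + 0)) = √(U + (2*U² + 0)) = √(U + 2*U²))
Z(x) + H*(-35) = √(12*(1 + 2*12)) + 29*(-35) = √(12*(1 + 24)) - 1015 = √(12*25) - 1015 = √300 - 1015 = 10*√3 - 1015 = -1015 + 10*√3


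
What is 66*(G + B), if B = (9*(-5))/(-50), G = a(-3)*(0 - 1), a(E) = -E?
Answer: -693/5 ≈ -138.60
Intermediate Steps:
G = -3 (G = (-1*(-3))*(0 - 1) = 3*(-1) = -3)
B = 9/10 (B = -45*(-1/50) = 9/10 ≈ 0.90000)
66*(G + B) = 66*(-3 + 9/10) = 66*(-21/10) = -693/5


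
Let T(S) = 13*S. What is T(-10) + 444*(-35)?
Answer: -15670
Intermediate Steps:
T(-10) + 444*(-35) = 13*(-10) + 444*(-35) = -130 - 15540 = -15670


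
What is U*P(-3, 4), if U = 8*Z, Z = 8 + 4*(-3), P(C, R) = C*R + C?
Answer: 480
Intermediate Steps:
P(C, R) = C + C*R
Z = -4 (Z = 8 - 12 = -4)
U = -32 (U = 8*(-4) = -32)
U*P(-3, 4) = -(-96)*(1 + 4) = -(-96)*5 = -32*(-15) = 480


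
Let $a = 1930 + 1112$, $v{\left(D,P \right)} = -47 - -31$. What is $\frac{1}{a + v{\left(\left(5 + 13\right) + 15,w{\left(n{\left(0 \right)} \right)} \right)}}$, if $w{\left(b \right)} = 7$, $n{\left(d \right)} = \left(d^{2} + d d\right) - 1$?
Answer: $\frac{1}{3026} \approx 0.00033047$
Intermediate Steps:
$n{\left(d \right)} = -1 + 2 d^{2}$ ($n{\left(d \right)} = \left(d^{2} + d^{2}\right) - 1 = 2 d^{2} - 1 = -1 + 2 d^{2}$)
$v{\left(D,P \right)} = -16$ ($v{\left(D,P \right)} = -47 + 31 = -16$)
$a = 3042$
$\frac{1}{a + v{\left(\left(5 + 13\right) + 15,w{\left(n{\left(0 \right)} \right)} \right)}} = \frac{1}{3042 - 16} = \frac{1}{3026}$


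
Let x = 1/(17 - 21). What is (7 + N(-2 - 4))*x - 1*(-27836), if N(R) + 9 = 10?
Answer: 27834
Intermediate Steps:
N(R) = 1 (N(R) = -9 + 10 = 1)
x = -¼ (x = 1/(-4) = -¼ ≈ -0.25000)
(7 + N(-2 - 4))*x - 1*(-27836) = (7 + 1)*(-¼) - 1*(-27836) = 8*(-¼) + 27836 = -2 + 27836 = 27834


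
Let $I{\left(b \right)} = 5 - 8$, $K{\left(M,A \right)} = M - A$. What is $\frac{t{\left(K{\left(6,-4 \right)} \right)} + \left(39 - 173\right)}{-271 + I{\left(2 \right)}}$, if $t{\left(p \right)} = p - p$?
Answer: $\frac{67}{137} \approx 0.48905$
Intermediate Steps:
$t{\left(p \right)} = 0$
$I{\left(b \right)} = -3$ ($I{\left(b \right)} = 5 - 8 = -3$)
$\frac{t{\left(K{\left(6,-4 \right)} \right)} + \left(39 - 173\right)}{-271 + I{\left(2 \right)}} = \frac{0 + \left(39 - 173\right)}{-271 - 3} = \frac{0 + \left(39 - 173\right)}{-274} = \left(0 - 134\right) \left(- \frac{1}{274}\right) = \left(-134\right) \left(- \frac{1}{274}\right) = \frac{67}{137}$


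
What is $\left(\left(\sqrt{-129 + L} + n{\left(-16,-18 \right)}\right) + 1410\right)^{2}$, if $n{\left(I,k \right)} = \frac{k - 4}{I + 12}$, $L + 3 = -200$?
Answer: $\frac{8013233}{4} + 5662 i \sqrt{83} \approx 2.0033 \cdot 10^{6} + 51583.0 i$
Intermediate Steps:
$L = -203$ ($L = -3 - 200 = -203$)
$n{\left(I,k \right)} = \frac{-4 + k}{12 + I}$
$\left(\left(\sqrt{-129 + L} + n{\left(-16,-18 \right)}\right) + 1410\right)^{2} = \left(\left(\sqrt{-129 - 203} + \frac{-4 - 18}{12 - 16}\right) + 1410\right)^{2} = \left(\left(\sqrt{-332} + \frac{1}{-4} \left(-22\right)\right) + 1410\right)^{2} = \left(\left(2 i \sqrt{83} - - \frac{11}{2}\right) + 1410\right)^{2} = \left(\left(2 i \sqrt{83} + \frac{11}{2}\right) + 1410\right)^{2} = \left(\left(\frac{11}{2} + 2 i \sqrt{83}\right) + 1410\right)^{2} = \left(\frac{2831}{2} + 2 i \sqrt{83}\right)^{2}$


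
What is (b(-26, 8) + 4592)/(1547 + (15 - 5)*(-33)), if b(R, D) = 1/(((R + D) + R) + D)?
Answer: 165311/43812 ≈ 3.7732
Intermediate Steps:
b(R, D) = 1/(2*D + 2*R) (b(R, D) = 1/(((D + R) + R) + D) = 1/((D + 2*R) + D) = 1/(2*D + 2*R))
(b(-26, 8) + 4592)/(1547 + (15 - 5)*(-33)) = (1/(2*(8 - 26)) + 4592)/(1547 + (15 - 5)*(-33)) = ((½)/(-18) + 4592)/(1547 + 10*(-33)) = ((½)*(-1/18) + 4592)/(1547 - 330) = (-1/36 + 4592)/1217 = (165311/36)*(1/1217) = 165311/43812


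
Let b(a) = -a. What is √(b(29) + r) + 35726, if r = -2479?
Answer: 35726 + 2*I*√627 ≈ 35726.0 + 50.08*I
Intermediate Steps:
√(b(29) + r) + 35726 = √(-1*29 - 2479) + 35726 = √(-29 - 2479) + 35726 = √(-2508) + 35726 = 2*I*√627 + 35726 = 35726 + 2*I*√627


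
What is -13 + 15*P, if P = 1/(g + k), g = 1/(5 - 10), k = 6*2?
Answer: -692/59 ≈ -11.729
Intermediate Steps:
k = 12
g = -1/5 (g = 1/(-5) = -1/5 ≈ -0.20000)
P = 5/59 (P = 1/(-1/5 + 12) = 1/(59/5) = 5/59 ≈ 0.084746)
-13 + 15*P = -13 + 15*(5/59) = -13 + 75/59 = -692/59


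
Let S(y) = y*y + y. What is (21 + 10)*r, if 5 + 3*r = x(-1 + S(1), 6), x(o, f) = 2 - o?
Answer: -124/3 ≈ -41.333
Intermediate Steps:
S(y) = y + y**2 (S(y) = y**2 + y = y + y**2)
r = -4/3 (r = -5/3 + (2 - (-1 + 1*(1 + 1)))/3 = -5/3 + (2 - (-1 + 1*2))/3 = -5/3 + (2 - (-1 + 2))/3 = -5/3 + (2 - 1*1)/3 = -5/3 + (2 - 1)/3 = -5/3 + (1/3)*1 = -5/3 + 1/3 = -4/3 ≈ -1.3333)
(21 + 10)*r = (21 + 10)*(-4/3) = 31*(-4/3) = -124/3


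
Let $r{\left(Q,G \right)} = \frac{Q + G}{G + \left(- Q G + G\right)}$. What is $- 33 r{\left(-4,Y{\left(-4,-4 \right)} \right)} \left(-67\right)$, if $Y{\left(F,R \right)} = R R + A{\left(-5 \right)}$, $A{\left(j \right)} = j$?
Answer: $\frac{469}{2} \approx 234.5$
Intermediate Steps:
$Y{\left(F,R \right)} = -5 + R^{2}$ ($Y{\left(F,R \right)} = R R - 5 = R^{2} - 5 = -5 + R^{2}$)
$r{\left(Q,G \right)} = \frac{G + Q}{2 G - G Q}$ ($r{\left(Q,G \right)} = \frac{G + Q}{G - \left(- G + G Q\right)} = \frac{G + Q}{2 G - G Q}$)
$- 33 r{\left(-4,Y{\left(-4,-4 \right)} \right)} \left(-67\right) = - 33 \frac{- (-5 + \left(-4\right)^{2}) - -4}{\left(-5 + \left(-4\right)^{2}\right) \left(-2 - 4\right)} \left(-67\right) = - 33 \frac{- (-5 + 16) + 4}{\left(-5 + 16\right) \left(-6\right)} \left(-67\right) = - 33 \cdot \frac{1}{11} \left(- \frac{1}{6}\right) \left(\left(-1\right) 11 + 4\right) \left(-67\right) = - 33 \cdot \frac{1}{11} \left(- \frac{1}{6}\right) \left(-11 + 4\right) \left(-67\right) = - 33 \cdot \frac{1}{11} \left(- \frac{1}{6}\right) \left(-7\right) \left(-67\right) = \left(-33\right) \frac{7}{66} \left(-67\right) = \left(- \frac{7}{2}\right) \left(-67\right) = \frac{469}{2}$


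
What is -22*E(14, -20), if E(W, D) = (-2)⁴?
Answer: -352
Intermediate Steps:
E(W, D) = 16
-22*E(14, -20) = -22*16 = -352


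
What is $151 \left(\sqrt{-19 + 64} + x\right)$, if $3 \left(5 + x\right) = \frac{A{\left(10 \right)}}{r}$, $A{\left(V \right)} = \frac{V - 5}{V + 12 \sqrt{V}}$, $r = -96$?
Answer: $- \frac{29136205}{38592} + 453 \sqrt{5} - \frac{151 \sqrt{10}}{6432} \approx 257.88$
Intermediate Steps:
$A{\left(V \right)} = \frac{-5 + V}{V + 12 \sqrt{V}}$
$x = -5 - \frac{5}{288 \left(10 + 12 \sqrt{10}\right)}$ ($x = -5 + \frac{\frac{-5 + 10}{10 + 12 \sqrt{10}} \frac{1}{-96}}{3} = -5 + \frac{\frac{1}{10 + 12 \sqrt{10}} \cdot 5 \left(- \frac{1}{96}\right)}{3} = -5 + \frac{\frac{5}{10 + 12 \sqrt{10}} \left(- \frac{1}{96}\right)}{3} = -5 + \frac{\left(- \frac{5}{96}\right) \frac{1}{10 + 12 \sqrt{10}}}{3} = -5 - \frac{5}{288 \left(10 + 12 \sqrt{10}\right)} \approx -5.0004$)
$151 \left(\sqrt{-19 + 64} + x\right) = 151 \left(\sqrt{-19 + 64} - \left(\frac{192955}{38592} + \frac{\sqrt{10}}{6432}\right)\right) = 151 \left(\sqrt{45} - \left(\frac{192955}{38592} + \frac{\sqrt{10}}{6432}\right)\right) = 151 \left(3 \sqrt{5} - \left(\frac{192955}{38592} + \frac{\sqrt{10}}{6432}\right)\right) = 151 \left(- \frac{192955}{38592} + 3 \sqrt{5} - \frac{\sqrt{10}}{6432}\right) = - \frac{29136205}{38592} + 453 \sqrt{5} - \frac{151 \sqrt{10}}{6432}$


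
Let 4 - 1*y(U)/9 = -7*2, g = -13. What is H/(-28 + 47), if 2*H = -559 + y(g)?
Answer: -397/38 ≈ -10.447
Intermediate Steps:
y(U) = 162 (y(U) = 36 - (-63)*2 = 36 - 9*(-14) = 36 + 126 = 162)
H = -397/2 (H = (-559 + 162)/2 = (1/2)*(-397) = -397/2 ≈ -198.50)
H/(-28 + 47) = -397/(2*(-28 + 47)) = -397/2/19 = -397/2*1/19 = -397/38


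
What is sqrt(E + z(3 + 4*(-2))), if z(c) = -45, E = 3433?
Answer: 22*sqrt(7) ≈ 58.207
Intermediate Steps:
sqrt(E + z(3 + 4*(-2))) = sqrt(3433 - 45) = sqrt(3388) = 22*sqrt(7)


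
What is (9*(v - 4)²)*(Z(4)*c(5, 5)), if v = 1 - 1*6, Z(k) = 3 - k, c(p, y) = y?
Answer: -3645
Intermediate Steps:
v = -5 (v = 1 - 6 = -5)
(9*(v - 4)²)*(Z(4)*c(5, 5)) = (9*(-5 - 4)²)*((3 - 1*4)*5) = (9*(-9)²)*((3 - 4)*5) = (9*81)*(-1*5) = 729*(-5) = -3645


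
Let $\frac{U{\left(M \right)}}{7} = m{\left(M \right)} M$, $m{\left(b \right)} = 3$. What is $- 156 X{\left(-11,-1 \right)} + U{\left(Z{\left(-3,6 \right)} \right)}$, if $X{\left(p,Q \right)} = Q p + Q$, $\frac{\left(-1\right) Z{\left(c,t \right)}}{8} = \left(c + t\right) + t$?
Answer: $-3072$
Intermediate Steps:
$Z{\left(c,t \right)} = - 16 t - 8 c$ ($Z{\left(c,t \right)} = - 8 \left(\left(c + t\right) + t\right) = - 8 \left(c + 2 t\right) = - 16 t - 8 c$)
$X{\left(p,Q \right)} = Q + Q p$
$U{\left(M \right)} = 21 M$ ($U{\left(M \right)} = 7 \cdot 3 M = 21 M$)
$- 156 X{\left(-11,-1 \right)} + U{\left(Z{\left(-3,6 \right)} \right)} = - 156 \left(- (1 - 11)\right) + 21 \left(\left(-16\right) 6 - -24\right) = - 156 \left(\left(-1\right) \left(-10\right)\right) + 21 \left(-96 + 24\right) = \left(-156\right) 10 + 21 \left(-72\right) = -1560 - 1512 = -3072$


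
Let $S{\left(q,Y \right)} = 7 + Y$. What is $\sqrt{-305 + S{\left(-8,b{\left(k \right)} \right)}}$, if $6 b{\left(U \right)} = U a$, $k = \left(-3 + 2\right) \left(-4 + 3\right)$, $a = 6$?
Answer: $3 i \sqrt{33} \approx 17.234 i$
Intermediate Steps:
$k = 1$ ($k = \left(-1\right) \left(-1\right) = 1$)
$b{\left(U \right)} = U$ ($b{\left(U \right)} = \frac{U 6}{6} = \frac{6 U}{6} = U$)
$\sqrt{-305 + S{\left(-8,b{\left(k \right)} \right)}} = \sqrt{-305 + \left(7 + 1\right)} = \sqrt{-305 + 8} = \sqrt{-297} = 3 i \sqrt{33}$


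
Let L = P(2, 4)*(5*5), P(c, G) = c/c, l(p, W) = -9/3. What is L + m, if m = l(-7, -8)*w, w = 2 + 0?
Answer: 19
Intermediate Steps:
l(p, W) = -3 (l(p, W) = -9*⅓ = -3)
w = 2
m = -6 (m = -3*2 = -6)
P(c, G) = 1
L = 25 (L = 1*(5*5) = 1*25 = 25)
L + m = 25 - 6 = 19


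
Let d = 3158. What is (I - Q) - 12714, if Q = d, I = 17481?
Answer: 1609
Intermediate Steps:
Q = 3158
(I - Q) - 12714 = (17481 - 1*3158) - 12714 = (17481 - 3158) - 12714 = 14323 - 12714 = 1609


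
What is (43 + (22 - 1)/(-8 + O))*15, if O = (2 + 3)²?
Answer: 11280/17 ≈ 663.53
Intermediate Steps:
O = 25 (O = 5² = 25)
(43 + (22 - 1)/(-8 + O))*15 = (43 + (22 - 1)/(-8 + 25))*15 = (43 + 21/17)*15 = (752/17)*15 = 11280/17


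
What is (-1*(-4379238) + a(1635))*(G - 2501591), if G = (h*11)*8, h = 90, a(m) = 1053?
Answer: -10923004638261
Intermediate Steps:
G = 7920 (G = (90*11)*8 = 990*8 = 7920)
(-1*(-4379238) + a(1635))*(G - 2501591) = (-1*(-4379238) + 1053)*(7920 - 2501591) = (4379238 + 1053)*(-2493671) = 4380291*(-2493671) = -10923004638261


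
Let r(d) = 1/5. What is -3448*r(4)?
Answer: -3448/5 ≈ -689.60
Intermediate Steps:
r(d) = 1/5 (r(d) = 1*(1/5) = 1/5)
-3448*r(4) = -3448*1/5 = -3448/5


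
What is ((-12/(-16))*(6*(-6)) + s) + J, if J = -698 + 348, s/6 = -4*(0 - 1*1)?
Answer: -353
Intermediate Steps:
s = 24 (s = 6*(-4*(0 - 1*1)) = 6*(-4*(0 - 1)) = 6*(-4*(-1)) = 6*4 = 24)
J = -350
((-12/(-16))*(6*(-6)) + s) + J = ((-12/(-16))*(6*(-6)) + 24) - 350 = (-12*(-1/16)*(-36) + 24) - 350 = ((3/4)*(-36) + 24) - 350 = (-27 + 24) - 350 = -3 - 350 = -353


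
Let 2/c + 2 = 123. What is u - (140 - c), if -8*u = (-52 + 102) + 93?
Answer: -152807/968 ≈ -157.86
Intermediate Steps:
c = 2/121 (c = 2/(-2 + 123) = 2/121 ≈ 0.016529)
u = -143/8 (u = -((-52 + 102) + 93)/8 = -(50 + 93)/8 = -⅛*143 = -143/8 ≈ -17.875)
u - (140 - c) = -143/8 - (140 - 1*2/121) = -143/8 - (140 - 2/121) = -143/8 - 1*16938/121 = -143/8 - 16938/121 = -152807/968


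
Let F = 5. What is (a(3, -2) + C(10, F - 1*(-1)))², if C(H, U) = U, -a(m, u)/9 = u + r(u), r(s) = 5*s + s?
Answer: 17424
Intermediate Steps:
r(s) = 6*s
a(m, u) = -63*u (a(m, u) = -9*(u + 6*u) = -63*u)
(a(3, -2) + C(10, F - 1*(-1)))² = (-63*(-2) + (5 - 1*(-1)))² = (126 + (5 + 1))² = (126 + 6)² = 132² = 17424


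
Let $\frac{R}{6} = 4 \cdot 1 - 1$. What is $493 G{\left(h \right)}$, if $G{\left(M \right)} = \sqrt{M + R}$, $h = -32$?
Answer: $493 i \sqrt{14} \approx 1844.6 i$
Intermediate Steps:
$R = 18$ ($R = 6 \left(4 \cdot 1 - 1\right) = 6 \left(4 - 1\right) = 6 \cdot 3 = 18$)
$G{\left(M \right)} = \sqrt{18 + M}$ ($G{\left(M \right)} = \sqrt{M + 18} = \sqrt{18 + M}$)
$493 G{\left(h \right)} = 493 \sqrt{18 - 32} = 493 \sqrt{-14} = 493 i \sqrt{14}$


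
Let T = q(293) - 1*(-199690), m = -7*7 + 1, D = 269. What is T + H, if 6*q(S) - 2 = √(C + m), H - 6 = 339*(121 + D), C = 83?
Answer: 995719/3 + √35/6 ≈ 3.3191e+5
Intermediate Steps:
m = -48 (m = -49 + 1 = -48)
H = 132216 (H = 6 + 339*(121 + 269) = 6 + 339*390 = 6 + 132210 = 132216)
q(S) = ⅓ + √35/6 (q(S) = ⅓ + √(83 - 48)/6 = ⅓ + √35/6)
T = 599071/3 + √35/6 (T = (⅓ + √35/6) - 1*(-199690) = (⅓ + √35/6) + 199690 = 599071/3 + √35/6 ≈ 1.9969e+5)
T + H = (599071/3 + √35/6) + 132216 = 995719/3 + √35/6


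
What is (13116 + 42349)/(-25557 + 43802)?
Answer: 11093/3649 ≈ 3.0400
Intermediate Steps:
(13116 + 42349)/(-25557 + 43802) = 55465/18245 = 55465*(1/18245) = 11093/3649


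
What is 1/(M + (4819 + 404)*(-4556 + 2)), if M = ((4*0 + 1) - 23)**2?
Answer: -1/23785058 ≈ -4.2043e-8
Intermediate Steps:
M = 484 (M = ((0 + 1) - 23)**2 = (1 - 23)**2 = (-22)**2 = 484)
1/(M + (4819 + 404)*(-4556 + 2)) = 1/(484 + (4819 + 404)*(-4556 + 2)) = 1/(484 + 5223*(-4554)) = 1/(484 - 23785542) = 1/(-23785058) = -1/23785058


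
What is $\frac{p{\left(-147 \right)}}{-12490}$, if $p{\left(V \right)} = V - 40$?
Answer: $\frac{187}{12490} \approx 0.014972$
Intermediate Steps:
$p{\left(V \right)} = -40 + V$
$\frac{p{\left(-147 \right)}}{-12490} = \frac{-40 - 147}{-12490} = \left(-187\right) \left(- \frac{1}{12490}\right) = \frac{187}{12490}$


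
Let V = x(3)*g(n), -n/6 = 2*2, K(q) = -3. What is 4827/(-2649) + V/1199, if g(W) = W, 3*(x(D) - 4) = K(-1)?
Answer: -1992767/1058717 ≈ -1.8822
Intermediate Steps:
x(D) = 3 (x(D) = 4 + (1/3)*(-3) = 4 - 1 = 3)
n = -24 (n = -12*2 = -6*4 = -24)
V = -72 (V = 3*(-24) = -72)
4827/(-2649) + V/1199 = 4827/(-2649) - 72/1199 = 4827*(-1/2649) - 72*1/1199 = -1609/883 - 72/1199 = -1992767/1058717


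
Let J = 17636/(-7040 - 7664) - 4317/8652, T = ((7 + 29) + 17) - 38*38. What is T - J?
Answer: -1841099753/1325198 ≈ -1389.3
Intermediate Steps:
T = -1391 (T = (36 + 17) - 1444 = 53 - 1444 = -1391)
J = -2250665/1325198 (J = 17636/(-14704) - 4317*1/8652 = 17636*(-1/14704) - 1439/2884 = -4409/3676 - 1439/2884 = -2250665/1325198 ≈ -1.6984)
T - J = -1391 - 1*(-2250665/1325198) = -1391 + 2250665/1325198 = -1841099753/1325198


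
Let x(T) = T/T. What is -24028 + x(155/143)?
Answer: -24027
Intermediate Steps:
x(T) = 1
-24028 + x(155/143) = -24028 + 1 = -24027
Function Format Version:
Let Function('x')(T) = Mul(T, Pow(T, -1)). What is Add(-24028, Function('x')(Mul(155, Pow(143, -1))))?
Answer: -24027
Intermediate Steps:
Function('x')(T) = 1
Add(-24028, Function('x')(Mul(155, Pow(143, -1)))) = Add(-24028, 1) = -24027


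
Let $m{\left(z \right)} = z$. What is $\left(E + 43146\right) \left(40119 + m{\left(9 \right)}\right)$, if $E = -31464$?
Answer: $468775296$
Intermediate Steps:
$\left(E + 43146\right) \left(40119 + m{\left(9 \right)}\right) = \left(-31464 + 43146\right) \left(40119 + 9\right) = 11682 \cdot 40128 = 468775296$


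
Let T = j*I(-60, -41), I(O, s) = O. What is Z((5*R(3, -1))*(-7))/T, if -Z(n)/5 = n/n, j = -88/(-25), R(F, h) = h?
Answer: 25/1056 ≈ 0.023674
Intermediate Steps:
j = 88/25 (j = -88*(-1/25) = 88/25 ≈ 3.5200)
Z(n) = -5 (Z(n) = -5*n/n = -5*1 = -5)
T = -1056/5 (T = (88/25)*(-60) = -1056/5 ≈ -211.20)
Z((5*R(3, -1))*(-7))/T = -5/(-1056/5) = -5*(-5/1056) = 25/1056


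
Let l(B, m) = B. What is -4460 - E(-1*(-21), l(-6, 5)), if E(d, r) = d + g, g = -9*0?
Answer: -4481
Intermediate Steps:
g = 0
E(d, r) = d (E(d, r) = d + 0 = d)
-4460 - E(-1*(-21), l(-6, 5)) = -4460 - (-1)*(-21) = -4460 - 1*21 = -4460 - 21 = -4481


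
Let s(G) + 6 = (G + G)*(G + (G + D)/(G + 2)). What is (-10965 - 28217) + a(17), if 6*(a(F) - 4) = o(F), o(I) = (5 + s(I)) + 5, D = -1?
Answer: -2227345/57 ≈ -39076.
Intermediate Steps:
s(G) = -6 + 2*G*(G + (-1 + G)/(2 + G)) (s(G) = -6 + (G + G)*(G + (G - 1)/(G + 2)) = -6 + (2*G)*(G + (-1 + G)/(2 + G)) = -6 + 2*G*(G + (-1 + G)/(2 + G)))
o(I) = 10 + 2*(-6 + I³ - 4*I + 3*I²)/(2 + I) (o(I) = (5 + 2*(-6 + I³ - 4*I + 3*I²)/(2 + I)) + 5 = 10 + 2*(-6 + I³ - 4*I + 3*I²)/(2 + I))
a(F) = 4 + (4 + F + F³ + 3*F²)/(3*(2 + F)) (a(F) = 4 + (2*(4 + F + F³ + 3*F²)/(2 + F))/6 = 4 + (4 + F + F³ + 3*F²)/(3*(2 + F)))
(-10965 - 28217) + a(17) = (-10965 - 28217) + (28 + 17³ + 3*17² + 13*17)/(3*(2 + 17)) = -39182 + (⅓)*(28 + 4913 + 3*289 + 221)/19 = -39182 + (⅓)*(1/19)*(28 + 4913 + 867 + 221) = -39182 + (⅓)*(1/19)*6029 = -39182 + 6029/57 = -2227345/57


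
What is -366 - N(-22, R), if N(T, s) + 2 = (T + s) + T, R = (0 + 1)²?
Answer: -321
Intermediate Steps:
R = 1 (R = 1² = 1)
N(T, s) = -2 + s + 2*T (N(T, s) = -2 + ((T + s) + T) = -2 + (s + 2*T) = -2 + s + 2*T)
-366 - N(-22, R) = -366 - (-2 + 1 + 2*(-22)) = -366 - (-2 + 1 - 44) = -366 - 1*(-45) = -366 + 45 = -321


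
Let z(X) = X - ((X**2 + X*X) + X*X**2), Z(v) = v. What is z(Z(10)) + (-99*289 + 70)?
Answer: -29731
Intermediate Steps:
z(X) = X - X**3 - 2*X**2 (z(X) = X - ((X**2 + X**2) + X**3) = X - (2*X**2 + X**3) = X - (X**3 + 2*X**2) = X + (-X**3 - 2*X**2) = X - X**3 - 2*X**2)
z(Z(10)) + (-99*289 + 70) = 10*(1 - 1*10**2 - 2*10) + (-99*289 + 70) = 10*(1 - 1*100 - 20) + (-28611 + 70) = 10*(1 - 100 - 20) - 28541 = 10*(-119) - 28541 = -1190 - 28541 = -29731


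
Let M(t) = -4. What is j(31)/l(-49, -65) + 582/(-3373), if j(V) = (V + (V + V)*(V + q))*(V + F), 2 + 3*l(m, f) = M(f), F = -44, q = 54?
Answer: 232442385/6746 ≈ 34456.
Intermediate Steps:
l(m, f) = -2 (l(m, f) = -⅔ + (⅓)*(-4) = -⅔ - 4/3 = -2)
j(V) = (-44 + V)*(V + 2*V*(54 + V)) (j(V) = (V + (V + V)*(V + 54))*(V - 44) = (V + (2*V)*(54 + V))*(-44 + V) = (V + 2*V*(54 + V))*(-44 + V) = (-44 + V)*(V + 2*V*(54 + V)))
j(31)/l(-49, -65) + 582/(-3373) = (31*(-4796 + 2*31² + 21*31))/(-2) + 582/(-3373) = (31*(-4796 + 2*961 + 651))*(-½) + 582*(-1/3373) = (31*(-4796 + 1922 + 651))*(-½) - 582/3373 = (31*(-2223))*(-½) - 582/3373 = -68913*(-½) - 582/3373 = 68913/2 - 582/3373 = 232442385/6746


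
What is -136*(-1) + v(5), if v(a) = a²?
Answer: 161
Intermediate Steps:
-136*(-1) + v(5) = -136*(-1) + 5² = 136 + 25 = 161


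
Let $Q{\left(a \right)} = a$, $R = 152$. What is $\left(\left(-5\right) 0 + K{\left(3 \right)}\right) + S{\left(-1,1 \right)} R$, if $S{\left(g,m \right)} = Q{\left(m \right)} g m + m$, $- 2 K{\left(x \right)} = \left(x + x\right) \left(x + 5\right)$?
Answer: $-24$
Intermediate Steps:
$K{\left(x \right)} = - x \left(5 + x\right)$ ($K{\left(x \right)} = - \frac{\left(x + x\right) \left(x + 5\right)}{2} = - \frac{2 x \left(5 + x\right)}{2} = - x \left(5 + x\right)$)
$S{\left(g,m \right)} = m + g m^{2}$ ($S{\left(g,m \right)} = m g m + m = g m m + m = g m^{2} + m = m + g m^{2}$)
$\left(\left(-5\right) 0 + K{\left(3 \right)}\right) + S{\left(-1,1 \right)} R = \left(\left(-5\right) 0 - 3 \left(5 + 3\right)\right) + 1 \left(1 - 1\right) 152 = \left(0 - 3 \cdot 8\right) + 1 \left(1 - 1\right) 152 = \left(0 - 24\right) + 1 \cdot 0 \cdot 152 = -24 + 0 \cdot 152 = -24 + 0 = -24$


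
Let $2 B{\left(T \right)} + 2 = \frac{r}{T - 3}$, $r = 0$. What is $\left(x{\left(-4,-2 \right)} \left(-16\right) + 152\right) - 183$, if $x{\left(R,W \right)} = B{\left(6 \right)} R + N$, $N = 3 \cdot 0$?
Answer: $-95$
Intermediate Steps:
$N = 0$
$B{\left(T \right)} = -1$ ($B{\left(T \right)} = -1 + \frac{0 \frac{1}{T - 3}}{2} = -1 + \frac{0 \frac{1}{-3 + T}}{2} = -1 + \frac{1}{2} \cdot 0 = -1 + 0 = -1$)
$x{\left(R,W \right)} = - R$ ($x{\left(R,W \right)} = - R + 0 = - R$)
$\left(x{\left(-4,-2 \right)} \left(-16\right) + 152\right) - 183 = \left(\left(-1\right) \left(-4\right) \left(-16\right) + 152\right) - 183 = \left(4 \left(-16\right) + 152\right) - 183 = \left(-64 + 152\right) - 183 = 88 - 183 = -95$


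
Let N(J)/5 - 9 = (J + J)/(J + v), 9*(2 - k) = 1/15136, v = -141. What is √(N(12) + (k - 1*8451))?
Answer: I*√585790018/264 ≈ 91.678*I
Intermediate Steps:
k = 272447/136224 (k = 2 - ⅑/15136 = 2 - ⅑*1/15136 = 2 - 1/136224 = 272447/136224 ≈ 2.0000)
N(J) = 45 + 10*J/(-141 + J) (N(J) = 45 + 5*((J + J)/(J - 141)) = 45 + 5*((2*J)/(-141 + J)) = 45 + 5*(2*J/(-141 + J)) = 45 + 10*J/(-141 + J))
√(N(12) + (k - 1*8451)) = √(5*(-1269 + 11*12)/(-141 + 12) + (272447/136224 - 1*8451)) = √(5*(-1269 + 132)/(-129) + (272447/136224 - 8451)) = √(5*(-1/129)*(-1137) - 1150956577/136224) = √(1895/43 - 1150956577/136224) = √(-26626819/3168) = I*√585790018/264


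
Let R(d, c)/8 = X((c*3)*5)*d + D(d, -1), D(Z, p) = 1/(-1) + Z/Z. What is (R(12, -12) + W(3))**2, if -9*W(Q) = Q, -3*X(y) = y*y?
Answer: 9674594380801/9 ≈ 1.0750e+12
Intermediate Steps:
D(Z, p) = 0 (D(Z, p) = 1*(-1) + 1 = -1 + 1 = 0)
X(y) = -y**2/3 (X(y) = -y*y/3 = -y**2/3)
W(Q) = -Q/9
R(d, c) = -600*d*c**2 (R(d, c) = 8*((-225*c**2/3)*d + 0) = 8*((-75*c**2)*d + 0) = 8*(-75*d*c**2 + 0) = 8*(-75*d*c**2) = -600*d*c**2)
(R(12, -12) + W(3))**2 = (-600*12*(-12)**2 - 1/9*3)**2 = (-600*12*144 - 1/3)**2 = (-1036800 - 1/3)**2 = (-3110401/3)**2 = 9674594380801/9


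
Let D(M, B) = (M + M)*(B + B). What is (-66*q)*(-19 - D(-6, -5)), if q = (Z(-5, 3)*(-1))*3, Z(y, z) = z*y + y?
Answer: 550440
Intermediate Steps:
D(M, B) = 4*B*M (D(M, B) = (2*M)*(2*B) = 4*B*M)
Z(y, z) = y + y*z (Z(y, z) = y*z + y = y + y*z)
q = 60 (q = (-5*(1 + 3)*(-1))*3 = (-5*4*(-1))*3 = -20*(-1)*3 = 20*3 = 60)
(-66*q)*(-19 - D(-6, -5)) = (-66*60)*(-19 - 4*(-5)*(-6)) = -3960*(-19 - 1*120) = -3960*(-19 - 120) = -3960*(-139) = 550440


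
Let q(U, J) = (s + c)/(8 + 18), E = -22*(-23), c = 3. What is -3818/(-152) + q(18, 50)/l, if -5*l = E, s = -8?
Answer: 1569794/62491 ≈ 25.120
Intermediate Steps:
E = 506
l = -506/5 (l = -⅕*506 = -506/5 ≈ -101.20)
q(U, J) = -5/26 (q(U, J) = (-8 + 3)/(8 + 18) = -5/26)
-3818/(-152) + q(18, 50)/l = -3818/(-152) - 5/(26*(-506/5)) = -3818*(-1/152) - 5/26*(-5/506) = 1909/76 + 25/13156 = 1569794/62491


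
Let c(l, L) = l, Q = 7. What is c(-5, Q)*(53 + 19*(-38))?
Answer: 3345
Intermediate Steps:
c(-5, Q)*(53 + 19*(-38)) = -5*(53 + 19*(-38)) = -5*(53 - 722) = -5*(-669) = 3345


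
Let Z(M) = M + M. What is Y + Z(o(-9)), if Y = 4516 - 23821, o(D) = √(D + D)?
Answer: -19305 + 6*I*√2 ≈ -19305.0 + 8.4853*I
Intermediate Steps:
o(D) = √2*√D (o(D) = √(2*D) = √2*√D)
Y = -19305
Z(M) = 2*M
Y + Z(o(-9)) = -19305 + 2*(√2*√(-9)) = -19305 + 2*(√2*(3*I)) = -19305 + 2*(3*I*√2) = -19305 + 6*I*√2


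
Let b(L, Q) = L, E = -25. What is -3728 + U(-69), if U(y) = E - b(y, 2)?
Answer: -3684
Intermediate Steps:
U(y) = -25 - y
-3728 + U(-69) = -3728 + (-25 - 1*(-69)) = -3728 + (-25 + 69) = -3728 + 44 = -3684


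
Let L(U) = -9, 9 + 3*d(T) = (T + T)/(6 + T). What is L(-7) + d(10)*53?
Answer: -1751/12 ≈ -145.92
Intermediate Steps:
d(T) = -3 + 2*T/(3*(6 + T)) (d(T) = -3 + ((T + T)/(6 + T))/3 = -3 + ((2*T)/(6 + T))/3 = -3 + (2*T/(6 + T))/3 = -3 + 2*T/(3*(6 + T)))
L(-7) + d(10)*53 = -9 + ((-54 - 7*10)/(3*(6 + 10)))*53 = -9 + ((1/3)*(-54 - 70)/16)*53 = -9 + ((1/3)*(1/16)*(-124))*53 = -9 - 31/12*53 = -9 - 1643/12 = -1751/12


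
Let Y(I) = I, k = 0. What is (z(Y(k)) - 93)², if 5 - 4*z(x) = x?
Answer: 134689/16 ≈ 8418.1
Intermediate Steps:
z(x) = 5/4 - x/4
(z(Y(k)) - 93)² = ((5/4 - ¼*0) - 93)² = ((5/4 + 0) - 93)² = (5/4 - 93)² = (-367/4)² = 134689/16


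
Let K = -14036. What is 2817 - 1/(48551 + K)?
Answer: 97228754/34515 ≈ 2817.0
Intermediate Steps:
2817 - 1/(48551 + K) = 2817 - 1/(48551 - 14036) = 2817 - 1/34515 = 97228754/34515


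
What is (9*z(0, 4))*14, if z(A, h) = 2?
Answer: 252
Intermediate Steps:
(9*z(0, 4))*14 = (9*2)*14 = 18*14 = 252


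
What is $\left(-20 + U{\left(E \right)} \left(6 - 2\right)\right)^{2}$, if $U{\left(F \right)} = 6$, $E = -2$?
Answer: $16$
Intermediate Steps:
$\left(-20 + U{\left(E \right)} \left(6 - 2\right)\right)^{2} = \left(-20 + 6 \left(6 - 2\right)\right)^{2} = \left(-20 + 6 \cdot 4\right)^{2} = \left(-20 + 24\right)^{2} = 4^{2} = 16$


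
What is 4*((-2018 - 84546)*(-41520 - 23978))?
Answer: 22679075488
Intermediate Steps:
4*((-2018 - 84546)*(-41520 - 23978)) = 4*(-86564*(-65498)) = 4*5669768872 = 22679075488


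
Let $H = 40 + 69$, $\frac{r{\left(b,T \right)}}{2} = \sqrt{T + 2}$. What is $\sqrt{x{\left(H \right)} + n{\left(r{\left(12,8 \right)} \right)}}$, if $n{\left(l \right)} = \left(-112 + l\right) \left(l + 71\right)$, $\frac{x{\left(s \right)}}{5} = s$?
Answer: $\sqrt{-7367 - 82 \sqrt{10}} \approx 87.329 i$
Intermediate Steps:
$r{\left(b,T \right)} = 2 \sqrt{2 + T}$ ($r{\left(b,T \right)} = 2 \sqrt{T + 2} = 2 \sqrt{2 + T}$)
$H = 109$
$x{\left(s \right)} = 5 s$
$n{\left(l \right)} = \left(-112 + l\right) \left(71 + l\right)$
$\sqrt{x{\left(H \right)} + n{\left(r{\left(12,8 \right)} \right)}} = \sqrt{5 \cdot 109 - \left(7952 - 40 + 41 \cdot 2 \sqrt{2 + 8}\right)} = \sqrt{545 - \left(7952 - 40 + 41 \cdot 2 \sqrt{10}\right)} = \sqrt{545 - \left(7912 + 82 \sqrt{10}\right)} = \sqrt{-7367 - 82 \sqrt{10}}$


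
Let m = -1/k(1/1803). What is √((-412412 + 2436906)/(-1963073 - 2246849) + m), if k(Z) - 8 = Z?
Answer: I*√22344194102178902026/6072812485 ≈ 0.77838*I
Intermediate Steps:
k(Z) = 8 + Z
m = -1803/14425 (m = -1/(8 + 1/1803) = -1/14425/1803 = -1*1803/14425 = -1803/14425 ≈ -0.12499)
√((-412412 + 2436906)/(-1963073 - 2246849) + m) = √((-412412 + 2436906)/(-1963073 - 2246849) - 1803/14425) = √(2024494/(-4209922) - 1803/14425) = √(2024494*(-1/4209922) - 1803/14425) = √(-1012247/2104961 - 1803/14425) = √(-18396907658/30364062425) = I*√22344194102178902026/6072812485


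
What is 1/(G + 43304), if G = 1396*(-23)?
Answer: 1/11196 ≈ 8.9318e-5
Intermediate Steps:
G = -32108
1/(G + 43304) = 1/(-32108 + 43304) = 1/11196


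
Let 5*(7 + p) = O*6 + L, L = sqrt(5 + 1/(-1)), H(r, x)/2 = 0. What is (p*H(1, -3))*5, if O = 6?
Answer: 0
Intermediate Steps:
H(r, x) = 0 (H(r, x) = 2*0 = 0)
L = 2 (L = sqrt(5 - 1) = sqrt(4) = 2)
p = 3/5 (p = -7 + (6*6 + 2)/5 = -7 + (36 + 2)/5 = -7 + (1/5)*38 = -7 + 38/5 = 3/5 ≈ 0.60000)
(p*H(1, -3))*5 = ((3/5)*0)*5 = 0*5 = 0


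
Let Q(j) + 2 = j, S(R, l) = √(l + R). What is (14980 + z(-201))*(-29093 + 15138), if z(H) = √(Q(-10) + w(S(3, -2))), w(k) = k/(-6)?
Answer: -209045900 - 13955*I*√438/6 ≈ -2.0905e+8 - 48676.0*I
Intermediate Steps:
S(R, l) = √(R + l)
Q(j) = -2 + j
w(k) = -k/6 (w(k) = k*(-⅙) = -k/6)
z(H) = I*√438/6 (z(H) = √((-2 - 10) - √(3 - 2)/6) = √(-12 - √1/6) = √(-12 - ⅙*1) = √(-12 - ⅙) = √(-73/6) = I*√438/6)
(14980 + z(-201))*(-29093 + 15138) = (14980 + I*√438/6)*(-29093 + 15138) = (14980 + I*√438/6)*(-13955) = -209045900 - 13955*I*√438/6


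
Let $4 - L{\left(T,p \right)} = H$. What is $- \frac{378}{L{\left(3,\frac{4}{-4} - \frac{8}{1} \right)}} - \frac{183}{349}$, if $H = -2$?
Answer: $- \frac{22170}{349} \approx -63.524$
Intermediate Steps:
$L{\left(T,p \right)} = 6$ ($L{\left(T,p \right)} = 4 - -2 = 4 + 2 = 6$)
$- \frac{378}{L{\left(3,\frac{4}{-4} - \frac{8}{1} \right)}} - \frac{183}{349} = - \frac{378}{6} - \frac{183}{349} = \left(-378\right) \frac{1}{6} - \frac{183}{349} = -63 - \frac{183}{349} = - \frac{22170}{349}$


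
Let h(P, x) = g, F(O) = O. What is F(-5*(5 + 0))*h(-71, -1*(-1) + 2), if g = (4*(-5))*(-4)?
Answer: -2000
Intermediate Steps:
g = 80 (g = -20*(-4) = 80)
h(P, x) = 80
F(-5*(5 + 0))*h(-71, -1*(-1) + 2) = -5*(5 + 0)*80 = -5*5*80 = -25*80 = -2000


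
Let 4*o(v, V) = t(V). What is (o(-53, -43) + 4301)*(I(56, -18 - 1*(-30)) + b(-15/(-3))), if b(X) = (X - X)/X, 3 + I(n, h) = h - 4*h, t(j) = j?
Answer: -669279/4 ≈ -1.6732e+5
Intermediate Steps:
I(n, h) = -3 - 3*h (I(n, h) = -3 + (h - 4*h) = -3 - 3*h)
o(v, V) = V/4
b(X) = 0 (b(X) = 0/X = 0)
(o(-53, -43) + 4301)*(I(56, -18 - 1*(-30)) + b(-15/(-3))) = ((¼)*(-43) + 4301)*((-3 - 3*(-18 - 1*(-30))) + 0) = (-43/4 + 4301)*((-3 - 3*(-18 + 30)) + 0) = 17161*((-3 - 3*12) + 0)/4 = 17161*((-3 - 36) + 0)/4 = 17161*(-39 + 0)/4 = (17161/4)*(-39) = -669279/4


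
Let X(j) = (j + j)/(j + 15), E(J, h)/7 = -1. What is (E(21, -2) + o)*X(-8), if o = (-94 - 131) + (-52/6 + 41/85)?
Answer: 979952/1785 ≈ 548.99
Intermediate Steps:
E(J, h) = -7 (E(J, h) = 7*(-1) = -7)
X(j) = 2*j/(15 + j) (X(j) = (2*j)/(15 + j) = 2*j/(15 + j))
o = -59462/255 (o = -225 + (-52*⅙ + 41*(1/85)) = -225 + (-26/3 + 41/85) = -225 - 2087/255 = -59462/255 ≈ -233.18)
(E(21, -2) + o)*X(-8) = (-7 - 59462/255)*(2*(-8)/(15 - 8)) = -122494*(-8)/(255*7) = -61247/255*(-16/7) = 979952/1785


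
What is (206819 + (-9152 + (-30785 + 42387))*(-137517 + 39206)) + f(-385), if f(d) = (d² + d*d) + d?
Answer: -240359066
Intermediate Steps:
f(d) = d + 2*d² (f(d) = (d² + d²) + d = 2*d² + d = d + 2*d²)
(206819 + (-9152 + (-30785 + 42387))*(-137517 + 39206)) + f(-385) = (206819 + (-9152 + (-30785 + 42387))*(-137517 + 39206)) - 385*(1 + 2*(-385)) = (206819 + (-9152 + 11602)*(-98311)) - 385*(1 - 770) = (206819 + 2450*(-98311)) - 385*(-769) = (206819 - 240861950) + 296065 = -240655131 + 296065 = -240359066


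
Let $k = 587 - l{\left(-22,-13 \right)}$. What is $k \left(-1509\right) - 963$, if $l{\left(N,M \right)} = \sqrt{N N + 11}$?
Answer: $-886746 + 4527 \sqrt{55} \approx -8.5317 \cdot 10^{5}$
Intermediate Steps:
$l{\left(N,M \right)} = \sqrt{11 + N^{2}}$ ($l{\left(N,M \right)} = \sqrt{N^{2} + 11} = \sqrt{11 + N^{2}}$)
$k = 587 - 3 \sqrt{55}$ ($k = 587 - \sqrt{11 + \left(-22\right)^{2}} = 587 - \sqrt{11 + 484} = 587 - \sqrt{495} = 587 - 3 \sqrt{55} \approx 564.75$)
$k \left(-1509\right) - 963 = \left(587 - 3 \sqrt{55}\right) \left(-1509\right) - 963 = \left(-885783 + 4527 \sqrt{55}\right) - 963 = -886746 + 4527 \sqrt{55}$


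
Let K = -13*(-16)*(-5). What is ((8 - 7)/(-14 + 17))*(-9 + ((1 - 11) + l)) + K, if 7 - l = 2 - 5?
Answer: -1043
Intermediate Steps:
l = 10 (l = 7 - (2 - 5) = 7 - 1*(-3) = 7 + 3 = 10)
K = -1040 (K = 208*(-5) = -1040)
((8 - 7)/(-14 + 17))*(-9 + ((1 - 11) + l)) + K = ((8 - 7)/(-14 + 17))*(-9 + ((1 - 11) + 10)) - 1040 = (1/3)*(-9 + (-10 + 10)) - 1040 = (1*(⅓))*(-9 + 0) - 1040 = (⅓)*(-9) - 1040 = -3 - 1040 = -1043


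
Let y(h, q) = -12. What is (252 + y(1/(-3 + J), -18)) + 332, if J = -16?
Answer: 572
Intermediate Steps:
(252 + y(1/(-3 + J), -18)) + 332 = (252 - 12) + 332 = 240 + 332 = 572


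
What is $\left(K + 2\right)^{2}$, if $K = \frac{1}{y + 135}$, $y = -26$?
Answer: $\frac{47961}{11881} \approx 4.0368$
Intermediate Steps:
$K = \frac{1}{109}$ ($K = \frac{1}{-26 + 135} = \frac{1}{109} \approx 0.0091743$)
$\left(K + 2\right)^{2} = \left(\frac{1}{109} + 2\right)^{2} = \left(\frac{219}{109}\right)^{2} = \frac{47961}{11881}$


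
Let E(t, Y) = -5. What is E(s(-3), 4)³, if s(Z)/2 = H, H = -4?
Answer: -125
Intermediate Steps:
s(Z) = -8 (s(Z) = 2*(-4) = -8)
E(s(-3), 4)³ = (-5)³ = -125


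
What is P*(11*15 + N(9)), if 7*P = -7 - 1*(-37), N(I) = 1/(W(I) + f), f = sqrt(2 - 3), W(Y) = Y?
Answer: 203085/287 - 15*I/287 ≈ 707.61 - 0.052265*I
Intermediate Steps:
f = I (f = sqrt(-1) = I ≈ 1.0*I)
N(I) = 1/(I + I)
P = 30/7 (P = (-7 - 1*(-37))/7 = (-7 + 37)/7 = (1/7)*30 = 30/7 ≈ 4.2857)
P*(11*15 + N(9)) = 30*(11*15 + 1/(I + 9))/7 = 30*(165 + 1/(9 + I))/7 = 30*(165 + (9 - I)/82)/7 = 4950/7 + 15*(9 - I)/287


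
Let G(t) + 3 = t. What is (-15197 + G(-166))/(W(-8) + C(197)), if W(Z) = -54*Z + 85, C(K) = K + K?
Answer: -15366/911 ≈ -16.867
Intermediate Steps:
C(K) = 2*K
G(t) = -3 + t
W(Z) = 85 - 54*Z
(-15197 + G(-166))/(W(-8) + C(197)) = (-15197 + (-3 - 166))/((85 - 54*(-8)) + 2*197) = (-15197 - 169)/((85 + 432) + 394) = -15366/(517 + 394) = -15366/911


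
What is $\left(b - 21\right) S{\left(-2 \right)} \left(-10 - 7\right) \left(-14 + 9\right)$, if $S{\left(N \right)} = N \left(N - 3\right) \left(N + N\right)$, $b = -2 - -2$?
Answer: $71400$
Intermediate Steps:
$b = 0$ ($b = -2 + 2 = 0$)
$S{\left(N \right)} = 2 N^{2} \left(-3 + N\right)$ ($S{\left(N \right)} = N \left(-3 + N\right) 2 N = 2 N^{2} \left(-3 + N\right)$)
$\left(b - 21\right) S{\left(-2 \right)} \left(-10 - 7\right) \left(-14 + 9\right) = \left(0 - 21\right) 2 \left(-2\right)^{2} \left(-3 - 2\right) \left(-10 - 7\right) \left(-14 + 9\right) = - 21 \cdot 2 \cdot 4 \left(-5\right) \left(\left(-17\right) \left(-5\right)\right) = \left(-21\right) \left(-40\right) 85 = 840 \cdot 85 = 71400$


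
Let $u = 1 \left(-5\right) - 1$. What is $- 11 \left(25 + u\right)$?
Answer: $-209$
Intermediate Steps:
$u = -6$ ($u = -5 - 1 = -6$)
$- 11 \left(25 + u\right) = - 11 \left(25 - 6\right) = \left(-11\right) 19 = -209$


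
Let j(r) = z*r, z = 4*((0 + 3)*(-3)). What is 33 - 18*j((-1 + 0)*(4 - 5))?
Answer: 681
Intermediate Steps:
z = -36 (z = 4*(3*(-3)) = 4*(-9) = -36)
j(r) = -36*r
33 - 18*j((-1 + 0)*(4 - 5)) = 33 - (-648)*(-1 + 0)*(4 - 5) = 33 - (-648)*(-1*(-1)) = 33 - (-648) = 33 - 18*(-36) = 33 + 648 = 681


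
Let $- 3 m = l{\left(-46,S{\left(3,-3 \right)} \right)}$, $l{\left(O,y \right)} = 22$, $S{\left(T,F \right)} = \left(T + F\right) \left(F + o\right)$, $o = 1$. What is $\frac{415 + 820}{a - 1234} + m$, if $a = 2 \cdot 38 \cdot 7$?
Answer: $- \frac{491}{54} \approx -9.0926$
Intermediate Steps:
$S{\left(T,F \right)} = \left(1 + F\right) \left(F + T\right)$ ($S{\left(T,F \right)} = \left(T + F\right) \left(F + 1\right) = \left(F + T\right) \left(1 + F\right) = \left(1 + F\right) \left(F + T\right)$)
$m = - \frac{22}{3}$ ($m = \left(- \frac{1}{3}\right) 22 = - \frac{22}{3} \approx -7.3333$)
$a = 532$ ($a = 76 \cdot 7 = 532$)
$\frac{415 + 820}{a - 1234} + m = \frac{415 + 820}{532 - 1234} - \frac{22}{3} = \frac{1235}{-702} - \frac{22}{3} = 1235 \left(- \frac{1}{702}\right) - \frac{22}{3} = - \frac{95}{54} - \frac{22}{3} = - \frac{491}{54}$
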